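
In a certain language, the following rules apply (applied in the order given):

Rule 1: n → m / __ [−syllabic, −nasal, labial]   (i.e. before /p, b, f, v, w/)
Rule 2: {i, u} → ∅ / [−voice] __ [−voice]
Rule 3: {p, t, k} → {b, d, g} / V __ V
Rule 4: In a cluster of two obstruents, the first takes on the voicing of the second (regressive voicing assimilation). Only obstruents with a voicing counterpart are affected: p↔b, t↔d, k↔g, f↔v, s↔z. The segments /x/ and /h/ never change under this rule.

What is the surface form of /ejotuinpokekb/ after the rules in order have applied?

Rule 1 (nasal place assimilation): /n/ precedes the labial consonant /p/, so it assimilates in place to [m]. /ejotuinpokekb/ → ejotuimpokekb.
Rule 2 (high vowel syncope): no segment meets the environment; /ejotuimpokekb/ is unchanged.
Rule 3 (intervocalic voicing): /t/ is a voiceless stop between vowels /o/ and /u/, so it voices to [d]. /k/ is a voiceless stop between vowels /o/ and /e/, so it voices to [g]. /ejotuimpokekb/ → ejoduimpogekb.
Rule 4 (regressive voicing assimilation): /k/ precedes the voiced obstruent /b/, so it voices to [g] by assimilation. /ejoduimpogekb/ → ejoduimpogegb.

ejoduimpogegb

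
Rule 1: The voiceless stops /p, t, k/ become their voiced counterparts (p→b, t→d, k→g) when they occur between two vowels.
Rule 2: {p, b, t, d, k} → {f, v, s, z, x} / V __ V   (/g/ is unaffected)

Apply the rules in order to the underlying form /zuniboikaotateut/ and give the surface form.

Rule 1 (intervocalic voicing): /k/ is a voiceless stop between vowels /i/ and /a/, so it voices to [g]. /t/ is a voiceless stop between vowels /o/ and /a/, so it voices to [d]. /t/ is a voiceless stop between vowels /a/ and /e/, so it voices to [d]. /zuniboikaotateut/ → zuniboigaodadeut.
Rule 2 (intervocalic spirantization): /b/ is a stop between vowels /i/ and /o/, so it spirantizes to the fricative [v]. /d/ is a stop between vowels /o/ and /a/, so it spirantizes to the fricative [z]. /d/ is a stop between vowels /a/ and /e/, so it spirantizes to the fricative [z]. /zuniboigaodadeut/ → zunivoigaozazeut.

zunivoigaozazeut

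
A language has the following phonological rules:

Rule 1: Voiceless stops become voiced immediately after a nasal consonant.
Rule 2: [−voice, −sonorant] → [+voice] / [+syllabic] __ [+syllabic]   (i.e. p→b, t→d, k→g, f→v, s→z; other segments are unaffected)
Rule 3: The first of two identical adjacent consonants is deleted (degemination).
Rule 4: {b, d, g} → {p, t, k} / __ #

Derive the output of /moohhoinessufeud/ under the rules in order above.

Rule 1 (post-nasal voicing): no segment meets the environment; /moohhoinessufeud/ is unchanged.
Rule 2 (intervocalic voicing): /f/ is a voiceless obstruent between vowels /u/ and /e/, so it voices to [v]. /moohhoinessufeud/ → moohhoinessuveud.
Rule 3 (degemination): /hh/ is a geminate; the first /h/ deletes. /ss/ is a geminate; the first /s/ deletes. /moohhoinessuveud/ → moohoinesuveud.
Rule 4 (final devoicing): /d/ is a voiced stop in word-final position, so it devoices to [t]. /moohoinesuveud/ → moohoinesuveut.

moohoinesuveut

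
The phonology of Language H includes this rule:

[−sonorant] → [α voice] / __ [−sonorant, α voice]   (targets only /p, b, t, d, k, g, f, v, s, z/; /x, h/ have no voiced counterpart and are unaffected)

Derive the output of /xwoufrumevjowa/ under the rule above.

No segment of /xwoufrumevjowa/ meets the structural description of the rule, so the form surfaces unchanged.

xwoufrumevjowa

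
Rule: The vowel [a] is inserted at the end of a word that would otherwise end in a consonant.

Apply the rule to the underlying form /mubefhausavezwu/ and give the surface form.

No segment of /mubefhausavezwu/ meets the structural description of the rule, so the form surfaces unchanged.

mubefhausavezwu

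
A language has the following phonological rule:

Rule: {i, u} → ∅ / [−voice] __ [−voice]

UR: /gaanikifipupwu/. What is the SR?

/i/ is a high vowel flanked by voiceless consonants /k/ and /f/, so it deletes.
/i/ is a high vowel flanked by voiceless consonants /f/ and /p/, so it deletes.
/u/ is a high vowel flanked by voiceless consonants /p/ and /p/, so it deletes.
Surface form: [gaanikfppwu].

gaanikfppwu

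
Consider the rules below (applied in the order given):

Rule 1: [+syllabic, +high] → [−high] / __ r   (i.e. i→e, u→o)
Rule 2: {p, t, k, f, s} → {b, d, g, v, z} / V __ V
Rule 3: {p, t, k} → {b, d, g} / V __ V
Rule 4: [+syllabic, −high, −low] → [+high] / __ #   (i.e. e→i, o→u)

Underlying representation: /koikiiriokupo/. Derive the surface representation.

koigieriogubu

Rule 1 (pre-rhotic lowering): /i/ is a high vowel immediately before /r/, so it lowers to [e]. /koikiiriokupo/ → koikieriokupo.
Rule 2 (intervocalic voicing): /k/ is a voiceless obstruent between vowels /i/ and /i/, so it voices to [g]. /k/ is a voiceless obstruent between vowels /o/ and /u/, so it voices to [g]. /p/ is a voiceless obstruent between vowels /u/ and /o/, so it voices to [b]. /koikieriokupo/ → koigieriogubo.
Rule 3 (intervocalic voicing): no segment meets the environment; /koigieriogubo/ is unchanged.
Rule 4 (final vowel raising): /o/ is a mid vowel in word-final position, so it raises to [u]. /koigieriogubo/ → koigieriogubu.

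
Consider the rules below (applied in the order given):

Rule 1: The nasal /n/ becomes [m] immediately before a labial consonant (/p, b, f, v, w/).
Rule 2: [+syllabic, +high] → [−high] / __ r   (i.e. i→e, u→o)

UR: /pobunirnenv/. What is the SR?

pobunernemv

Rule 1 (nasal place assimilation): /n/ precedes the labial consonant /v/, so it assimilates in place to [m]. /pobunirnenv/ → pobunirnemv.
Rule 2 (pre-rhotic lowering): /i/ is a high vowel immediately before /r/, so it lowers to [e]. /pobunirnemv/ → pobunernemv.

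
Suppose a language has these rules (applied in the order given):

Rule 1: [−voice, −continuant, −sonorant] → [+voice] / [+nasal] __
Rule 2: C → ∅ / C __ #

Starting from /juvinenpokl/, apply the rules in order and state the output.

juvinenbok

Rule 1 (post-nasal voicing): /p/ is a voiceless stop immediately after the nasal /n/, so it voices to [b]. /juvinenpokl/ → juvinenbokl.
Rule 2 (final cluster simplification): /l/ is the second consonant of a word-final cluster /kl/, so it deletes. /juvinenbokl/ → juvinenbok.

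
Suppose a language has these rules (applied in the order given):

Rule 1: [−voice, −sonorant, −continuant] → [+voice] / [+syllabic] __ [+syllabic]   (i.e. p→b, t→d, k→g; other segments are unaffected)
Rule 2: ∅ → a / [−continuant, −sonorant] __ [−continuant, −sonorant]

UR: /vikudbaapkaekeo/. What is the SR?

Rule 1 (intervocalic voicing): /k/ is a voiceless stop between vowels /i/ and /u/, so it voices to [g]. /k/ is a voiceless stop between vowels /e/ and /e/, so it voices to [g]. /vikudbaapkaekeo/ → vigudbaapkaegeo.
Rule 2 (stop-cluster a-epenthesis): /d/ and /b/ form a stop–stop cluster, so [a] is inserted between them. /p/ and /k/ form a stop–stop cluster, so [a] is inserted between them. /vigudbaapkaegeo/ → vigudabaapakaegeo.

vigudabaapakaegeo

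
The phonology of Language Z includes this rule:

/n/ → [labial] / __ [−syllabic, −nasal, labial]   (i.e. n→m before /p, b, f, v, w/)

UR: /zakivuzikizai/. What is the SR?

No segment of /zakivuzikizai/ meets the structural description of the rule, so the form surfaces unchanged.

zakivuzikizai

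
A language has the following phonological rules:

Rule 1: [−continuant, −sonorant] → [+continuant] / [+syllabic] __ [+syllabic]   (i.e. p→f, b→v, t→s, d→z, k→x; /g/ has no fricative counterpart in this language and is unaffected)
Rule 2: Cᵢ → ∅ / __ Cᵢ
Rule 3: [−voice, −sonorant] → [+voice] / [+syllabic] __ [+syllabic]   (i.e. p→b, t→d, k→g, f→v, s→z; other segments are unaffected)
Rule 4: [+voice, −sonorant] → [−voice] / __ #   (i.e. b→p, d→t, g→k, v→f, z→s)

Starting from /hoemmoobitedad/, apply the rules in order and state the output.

hoemoovizezat

Rule 1 (intervocalic spirantization): /b/ is a stop between vowels /o/ and /i/, so it spirantizes to the fricative [v]. /t/ is a stop between vowels /i/ and /e/, so it spirantizes to the fricative [s]. /d/ is a stop between vowels /e/ and /a/, so it spirantizes to the fricative [z]. /hoemmoobitedad/ → hoemmoovisezad.
Rule 2 (degemination): /mm/ is a geminate; the first /m/ deletes. /hoemmoovisezad/ → hoemoovisezad.
Rule 3 (intervocalic voicing): /s/ is a voiceless obstruent between vowels /i/ and /e/, so it voices to [z]. /hoemoovisezad/ → hoemoovizezad.
Rule 4 (final devoicing): /d/ is a voiced obstruent in word-final position, so it devoices to [t]. /hoemoovizezad/ → hoemoovizezat.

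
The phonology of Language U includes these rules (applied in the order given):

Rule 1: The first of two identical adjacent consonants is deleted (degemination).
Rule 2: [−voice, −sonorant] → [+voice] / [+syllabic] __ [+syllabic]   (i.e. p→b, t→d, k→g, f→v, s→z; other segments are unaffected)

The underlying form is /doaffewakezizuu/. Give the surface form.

Rule 1 (degemination): /ff/ is a geminate; the first /f/ deletes. /doaffewakezizuu/ → doafewakezizuu.
Rule 2 (intervocalic voicing): /f/ is a voiceless obstruent between vowels /a/ and /e/, so it voices to [v]. /k/ is a voiceless obstruent between vowels /a/ and /e/, so it voices to [g]. /doafewakezizuu/ → doavewagezizuu.

doavewagezizuu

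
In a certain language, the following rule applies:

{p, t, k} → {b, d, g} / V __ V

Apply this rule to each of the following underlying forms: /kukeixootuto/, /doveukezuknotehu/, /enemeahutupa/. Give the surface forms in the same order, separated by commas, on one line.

kugeixoodudo, doveugezuknodehu, enemeahuduba

/kukeixootuto/: /k/ is a voiceless stop between vowels /u/ and /e/, so it voices to [g]. /t/ is a voiceless stop between vowels /o/ and /u/, so it voices to [d]. /t/ is a voiceless stop between vowels /u/ and /o/, so it voices to [d]. → [kugeixoodudo].
/doveukezuknotehu/: /k/ is a voiceless stop between vowels /u/ and /e/, so it voices to [g]. /t/ is a voiceless stop between vowels /o/ and /e/, so it voices to [d]. → [doveugezuknodehu].
/enemeahutupa/: /t/ is a voiceless stop between vowels /u/ and /u/, so it voices to [d]. /p/ is a voiceless stop between vowels /u/ and /a/, so it voices to [b]. → [enemeahuduba].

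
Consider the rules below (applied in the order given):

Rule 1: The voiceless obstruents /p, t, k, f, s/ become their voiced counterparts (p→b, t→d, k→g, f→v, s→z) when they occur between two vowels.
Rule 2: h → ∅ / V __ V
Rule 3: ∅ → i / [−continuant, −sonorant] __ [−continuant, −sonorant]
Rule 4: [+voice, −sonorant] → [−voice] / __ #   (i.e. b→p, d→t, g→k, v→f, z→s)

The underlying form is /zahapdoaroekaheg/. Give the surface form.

Rule 1 (intervocalic voicing): /k/ is a voiceless obstruent between vowels /e/ and /a/, so it voices to [g]. /zahapdoaroekaheg/ → zahapdoaroegaheg.
Rule 2 (intervocalic h-deletion): /h/ occurs between vowels /a/ and /a/, so it deletes. /h/ occurs between vowels /a/ and /e/, so it deletes. /zahapdoaroegaheg/ → zaapdoaroegaeg.
Rule 3 (stop-cluster i-epenthesis): /p/ and /d/ form a stop–stop cluster, so [i] is inserted between them. /zaapdoaroegaeg/ → zaapidoaroegaeg.
Rule 4 (final devoicing): /g/ is a voiced obstruent in word-final position, so it devoices to [k]. /zaapidoaroegaeg/ → zaapidoaroegaek.

zaapidoaroegaek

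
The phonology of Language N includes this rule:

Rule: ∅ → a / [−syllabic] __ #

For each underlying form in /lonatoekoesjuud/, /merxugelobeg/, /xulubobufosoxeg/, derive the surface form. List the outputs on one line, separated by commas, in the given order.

lonatoekoesjuuda, merxugelobega, xulubobufosoxega

/lonatoekoesjuud/: the form ends in the consonant /d/, so [a] is inserted word-finally. → [lonatoekoesjuuda].
/merxugelobeg/: the form ends in the consonant /g/, so [a] is inserted word-finally. → [merxugelobega].
/xulubobufosoxeg/: the form ends in the consonant /g/, so [a] is inserted word-finally. → [xulubobufosoxega].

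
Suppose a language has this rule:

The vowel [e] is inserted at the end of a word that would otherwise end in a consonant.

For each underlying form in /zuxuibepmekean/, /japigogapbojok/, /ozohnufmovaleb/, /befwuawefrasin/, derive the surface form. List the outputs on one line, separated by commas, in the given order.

zuxuibepmekeane, japigogapbojoke, ozohnufmovalebe, befwuawefrasine

/zuxuibepmekean/: the form ends in the consonant /n/, so [e] is inserted word-finally. → [zuxuibepmekeane].
/japigogapbojok/: the form ends in the consonant /k/, so [e] is inserted word-finally. → [japigogapbojoke].
/ozohnufmovaleb/: the form ends in the consonant /b/, so [e] is inserted word-finally. → [ozohnufmovalebe].
/befwuawefrasin/: the form ends in the consonant /n/, so [e] is inserted word-finally. → [befwuawefrasine].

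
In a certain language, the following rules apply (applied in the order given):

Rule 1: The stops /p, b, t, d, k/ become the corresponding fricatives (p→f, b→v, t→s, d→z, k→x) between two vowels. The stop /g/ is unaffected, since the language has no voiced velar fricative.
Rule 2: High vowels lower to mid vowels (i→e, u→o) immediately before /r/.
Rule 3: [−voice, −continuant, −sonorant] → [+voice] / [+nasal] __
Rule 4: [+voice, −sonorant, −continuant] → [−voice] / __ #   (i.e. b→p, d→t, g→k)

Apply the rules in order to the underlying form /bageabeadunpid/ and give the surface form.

Rule 1 (intervocalic spirantization): /b/ is a stop between vowels /a/ and /e/, so it spirantizes to the fricative [v]. /d/ is a stop between vowels /a/ and /u/, so it spirantizes to the fricative [z]. /bageabeadunpid/ → bageaveazunpid.
Rule 2 (pre-rhotic lowering): no segment meets the environment; /bageaveazunpid/ is unchanged.
Rule 3 (post-nasal voicing): /p/ is a voiceless stop immediately after the nasal /n/, so it voices to [b]. /bageaveazunpid/ → bageaveazunbid.
Rule 4 (final devoicing): /d/ is a voiced stop in word-final position, so it devoices to [t]. /bageaveazunbid/ → bageaveazunbit.

bageaveazunbit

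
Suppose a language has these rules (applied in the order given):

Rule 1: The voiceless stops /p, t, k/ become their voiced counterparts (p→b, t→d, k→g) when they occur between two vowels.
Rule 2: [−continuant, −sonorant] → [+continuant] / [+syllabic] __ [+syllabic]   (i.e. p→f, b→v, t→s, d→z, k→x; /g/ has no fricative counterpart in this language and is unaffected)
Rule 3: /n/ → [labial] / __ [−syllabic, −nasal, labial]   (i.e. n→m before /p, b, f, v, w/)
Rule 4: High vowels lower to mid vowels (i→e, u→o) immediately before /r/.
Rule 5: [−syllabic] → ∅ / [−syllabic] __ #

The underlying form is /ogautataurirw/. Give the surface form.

Rule 1 (intervocalic voicing): /t/ is a voiceless stop between vowels /u/ and /a/, so it voices to [d]. /t/ is a voiceless stop between vowels /a/ and /a/, so it voices to [d]. /ogautataurirw/ → ogaudadaurirw.
Rule 2 (intervocalic spirantization): /d/ is a stop between vowels /u/ and /a/, so it spirantizes to the fricative [z]. /d/ is a stop between vowels /a/ and /a/, so it spirantizes to the fricative [z]. /ogaudadaurirw/ → ogauzazaurirw.
Rule 3 (nasal place assimilation): no segment meets the environment; /ogauzazaurirw/ is unchanged.
Rule 4 (pre-rhotic lowering): /u/ is a high vowel immediately before /r/, so it lowers to [o]. /i/ is a high vowel immediately before /r/, so it lowers to [e]. /ogauzazaurirw/ → ogauzazaorerw.
Rule 5 (final cluster simplification): /w/ is the second consonant of a word-final cluster /rw/, so it deletes. /ogauzazaorerw/ → ogauzazaorer.

ogauzazaorer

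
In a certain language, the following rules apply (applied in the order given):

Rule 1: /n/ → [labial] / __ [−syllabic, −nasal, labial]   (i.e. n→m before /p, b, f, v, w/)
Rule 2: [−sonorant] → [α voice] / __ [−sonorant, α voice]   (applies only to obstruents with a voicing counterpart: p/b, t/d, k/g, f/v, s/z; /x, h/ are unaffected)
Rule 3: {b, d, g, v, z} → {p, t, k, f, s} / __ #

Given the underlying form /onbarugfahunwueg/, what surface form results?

Rule 1 (nasal place assimilation): /n/ precedes the labial consonant /b/, so it assimilates in place to [m]. /n/ precedes the labial consonant /w/, so it assimilates in place to [m]. /onbarugfahunwueg/ → ombarugfahumwueg.
Rule 2 (regressive voicing assimilation): /g/ precedes the voiceless obstruent /f/, so it devoices to [k] by assimilation. /ombarugfahumwueg/ → ombarukfahumwueg.
Rule 3 (final devoicing): /g/ is a voiced obstruent in word-final position, so it devoices to [k]. /ombarukfahumwueg/ → ombarukfahumwuek.

ombarukfahumwuek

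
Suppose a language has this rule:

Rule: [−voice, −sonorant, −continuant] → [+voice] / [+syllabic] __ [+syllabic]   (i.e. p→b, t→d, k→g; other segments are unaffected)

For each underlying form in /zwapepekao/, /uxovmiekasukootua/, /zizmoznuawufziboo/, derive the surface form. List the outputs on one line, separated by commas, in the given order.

zwabebegao, uxovmiegasugoodua, zizmoznuawufziboo

/zwapepekao/: /p/ is a voiceless stop between vowels /a/ and /e/, so it voices to [b]. /p/ is a voiceless stop between vowels /e/ and /e/, so it voices to [b]. /k/ is a voiceless stop between vowels /e/ and /a/, so it voices to [g]. → [zwabebegao].
/uxovmiekasukootua/: /k/ is a voiceless stop between vowels /e/ and /a/, so it voices to [g]. /k/ is a voiceless stop between vowels /u/ and /o/, so it voices to [g]. /t/ is a voiceless stop between vowels /o/ and /u/, so it voices to [d]. → [uxovmiegasugoodua].
/zizmoznuawufziboo/: the rule's environment is not met; surfaces unchanged as [zizmoznuawufziboo].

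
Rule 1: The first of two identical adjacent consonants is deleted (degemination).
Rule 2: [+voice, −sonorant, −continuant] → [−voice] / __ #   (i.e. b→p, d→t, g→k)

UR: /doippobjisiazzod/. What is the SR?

doipobjisiazot

Rule 1 (degemination): /pp/ is a geminate; the first /p/ deletes. /zz/ is a geminate; the first /z/ deletes. /doippobjisiazzod/ → doipobjisiazod.
Rule 2 (final devoicing): /d/ is a voiced stop in word-final position, so it devoices to [t]. /doipobjisiazod/ → doipobjisiazot.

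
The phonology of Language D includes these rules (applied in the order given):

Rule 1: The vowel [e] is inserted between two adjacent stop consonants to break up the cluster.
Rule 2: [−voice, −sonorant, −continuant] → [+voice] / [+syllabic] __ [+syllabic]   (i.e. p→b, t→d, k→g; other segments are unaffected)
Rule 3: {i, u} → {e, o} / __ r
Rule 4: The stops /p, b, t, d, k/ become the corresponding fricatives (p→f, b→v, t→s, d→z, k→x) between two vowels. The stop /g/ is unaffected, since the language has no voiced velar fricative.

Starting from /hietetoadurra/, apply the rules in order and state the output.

Rule 1 (stop-cluster e-epenthesis): no segment meets the environment; /hietetoadurra/ is unchanged.
Rule 2 (intervocalic voicing): /t/ is a voiceless stop between vowels /e/ and /e/, so it voices to [d]. /t/ is a voiceless stop between vowels /e/ and /o/, so it voices to [d]. /hietetoadurra/ → hiededoadurra.
Rule 3 (pre-rhotic lowering): /u/ is a high vowel immediately before /r/, so it lowers to [o]. /hiededoadurra/ → hiededoadorra.
Rule 4 (intervocalic spirantization): /d/ is a stop between vowels /e/ and /e/, so it spirantizes to the fricative [z]. /d/ is a stop between vowels /e/ and /o/, so it spirantizes to the fricative [z]. /d/ is a stop between vowels /a/ and /o/, so it spirantizes to the fricative [z]. /hiededoadorra/ → hiezezoazorra.

hiezezoazorra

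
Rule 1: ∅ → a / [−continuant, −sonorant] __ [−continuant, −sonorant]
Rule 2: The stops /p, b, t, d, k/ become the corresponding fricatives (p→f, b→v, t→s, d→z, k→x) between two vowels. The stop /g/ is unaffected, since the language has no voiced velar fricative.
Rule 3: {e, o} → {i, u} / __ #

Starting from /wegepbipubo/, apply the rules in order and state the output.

Rule 1 (stop-cluster a-epenthesis): /p/ and /b/ form a stop–stop cluster, so [a] is inserted between them. /wegepbipubo/ → wegepabipubo.
Rule 2 (intervocalic spirantization): /p/ is a stop between vowels /e/ and /a/, so it spirantizes to the fricative [f]. /b/ is a stop between vowels /a/ and /i/, so it spirantizes to the fricative [v]. /p/ is a stop between vowels /i/ and /u/, so it spirantizes to the fricative [f]. /b/ is a stop between vowels /u/ and /o/, so it spirantizes to the fricative [v]. /wegepabipubo/ → wegefavifuvo.
Rule 3 (final vowel raising): /o/ is a mid vowel in word-final position, so it raises to [u]. /wegefavifuvo/ → wegefavifuvu.

wegefavifuvu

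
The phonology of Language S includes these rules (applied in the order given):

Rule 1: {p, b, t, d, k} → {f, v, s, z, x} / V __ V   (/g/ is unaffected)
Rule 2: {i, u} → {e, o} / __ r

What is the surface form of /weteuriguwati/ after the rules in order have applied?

Rule 1 (intervocalic spirantization): /t/ is a stop between vowels /e/ and /e/, so it spirantizes to the fricative [s]. /t/ is a stop between vowels /a/ and /i/, so it spirantizes to the fricative [s]. /weteuriguwati/ → weseuriguwasi.
Rule 2 (pre-rhotic lowering): /u/ is a high vowel immediately before /r/, so it lowers to [o]. /weseuriguwasi/ → weseoriguwasi.

weseoriguwasi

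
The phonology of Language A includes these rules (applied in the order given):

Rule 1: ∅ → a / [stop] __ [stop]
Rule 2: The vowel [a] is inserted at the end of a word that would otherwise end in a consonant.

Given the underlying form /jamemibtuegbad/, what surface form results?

jamemibatuegabada

Rule 1 (stop-cluster a-epenthesis): /b/ and /t/ form a stop–stop cluster, so [a] is inserted between them. /g/ and /b/ form a stop–stop cluster, so [a] is inserted between them. /jamemibtuegbad/ → jamemibatuegabad.
Rule 2 (final a-epenthesis): the form ends in the consonant /d/, so [a] is inserted word-finally. /jamemibatuegabad/ → jamemibatuegabada.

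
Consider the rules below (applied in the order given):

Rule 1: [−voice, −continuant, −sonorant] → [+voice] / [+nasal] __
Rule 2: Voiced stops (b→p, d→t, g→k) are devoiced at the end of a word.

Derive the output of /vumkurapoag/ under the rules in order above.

vumgurapoak

Rule 1 (post-nasal voicing): /k/ is a voiceless stop immediately after the nasal /m/, so it voices to [g]. /vumkurapoag/ → vumgurapoag.
Rule 2 (final devoicing): /g/ is a voiced stop in word-final position, so it devoices to [k]. /vumgurapoag/ → vumgurapoak.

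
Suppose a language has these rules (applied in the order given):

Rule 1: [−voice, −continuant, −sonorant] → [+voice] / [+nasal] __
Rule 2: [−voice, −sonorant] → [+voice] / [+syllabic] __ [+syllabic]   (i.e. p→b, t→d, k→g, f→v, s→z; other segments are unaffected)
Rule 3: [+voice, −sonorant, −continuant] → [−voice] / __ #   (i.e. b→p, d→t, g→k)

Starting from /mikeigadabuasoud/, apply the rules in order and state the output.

Rule 1 (post-nasal voicing): no segment meets the environment; /mikeigadabuasoud/ is unchanged.
Rule 2 (intervocalic voicing): /k/ is a voiceless obstruent between vowels /i/ and /e/, so it voices to [g]. /s/ is a voiceless obstruent between vowels /a/ and /o/, so it voices to [z]. /mikeigadabuasoud/ → migeigadabuazoud.
Rule 3 (final devoicing): /d/ is a voiced stop in word-final position, so it devoices to [t]. /migeigadabuazoud/ → migeigadabuazout.

migeigadabuazout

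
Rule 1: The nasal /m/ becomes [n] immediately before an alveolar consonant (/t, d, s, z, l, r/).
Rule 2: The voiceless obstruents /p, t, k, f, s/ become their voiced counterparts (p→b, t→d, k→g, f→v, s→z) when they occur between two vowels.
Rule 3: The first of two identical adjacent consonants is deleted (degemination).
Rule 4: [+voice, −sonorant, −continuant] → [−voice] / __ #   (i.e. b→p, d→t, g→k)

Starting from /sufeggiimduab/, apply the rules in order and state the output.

suvegiinduap

Rule 1 (nasal place assimilation): /m/ precedes the alveolar consonant /d/, so it assimilates in place to [n]. /sufeggiimduab/ → sufeggiinduab.
Rule 2 (intervocalic voicing): /f/ is a voiceless obstruent between vowels /u/ and /e/, so it voices to [v]. /sufeggiinduab/ → suveggiinduab.
Rule 3 (degemination): /gg/ is a geminate; the first /g/ deletes. /suveggiinduab/ → suvegiinduab.
Rule 4 (final devoicing): /b/ is a voiced stop in word-final position, so it devoices to [p]. /suvegiinduab/ → suvegiinduap.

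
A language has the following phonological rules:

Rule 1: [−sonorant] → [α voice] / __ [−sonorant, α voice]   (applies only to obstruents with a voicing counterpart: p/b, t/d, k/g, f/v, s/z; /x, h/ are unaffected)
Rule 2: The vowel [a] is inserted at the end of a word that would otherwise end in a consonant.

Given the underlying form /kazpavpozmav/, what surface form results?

kaspafpozmava

Rule 1 (regressive voicing assimilation): /z/ precedes the voiceless obstruent /p/, so it devoices to [s] by assimilation. /v/ precedes the voiceless obstruent /p/, so it devoices to [f] by assimilation. /kazpavpozmav/ → kaspafpozmav.
Rule 2 (final a-epenthesis): the form ends in the consonant /v/, so [a] is inserted word-finally. /kaspafpozmav/ → kaspafpozmava.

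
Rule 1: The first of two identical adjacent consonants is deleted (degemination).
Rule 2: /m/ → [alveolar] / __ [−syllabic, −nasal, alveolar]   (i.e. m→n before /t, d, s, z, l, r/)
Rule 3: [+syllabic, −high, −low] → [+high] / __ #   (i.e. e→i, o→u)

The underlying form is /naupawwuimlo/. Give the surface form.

Rule 1 (degemination): /ww/ is a geminate; the first /w/ deletes. /naupawwuimlo/ → naupawuimlo.
Rule 2 (nasal place assimilation): /m/ precedes the alveolar consonant /l/, so it assimilates in place to [n]. /naupawuimlo/ → naupawuinlo.
Rule 3 (final vowel raising): /o/ is a mid vowel in word-final position, so it raises to [u]. /naupawuinlo/ → naupawuinlu.

naupawuinlu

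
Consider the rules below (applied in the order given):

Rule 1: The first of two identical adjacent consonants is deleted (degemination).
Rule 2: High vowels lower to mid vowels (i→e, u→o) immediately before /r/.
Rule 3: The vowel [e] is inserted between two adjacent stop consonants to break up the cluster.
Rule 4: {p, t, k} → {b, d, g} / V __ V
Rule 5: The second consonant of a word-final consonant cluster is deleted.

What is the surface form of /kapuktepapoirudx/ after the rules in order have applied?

Rule 1 (degemination): no segment meets the environment; /kapuktepapoirudx/ is unchanged.
Rule 2 (pre-rhotic lowering): /i/ is a high vowel immediately before /r/, so it lowers to [e]. /kapuktepapoirudx/ → kapuktepapoerudx.
Rule 3 (stop-cluster e-epenthesis): /k/ and /t/ form a stop–stop cluster, so [e] is inserted between them. /kapuktepapoerudx/ → kapuketepapoerudx.
Rule 4 (intervocalic voicing): /p/ is a voiceless stop between vowels /a/ and /u/, so it voices to [b]. /k/ is a voiceless stop between vowels /u/ and /e/, so it voices to [g]. /t/ is a voiceless stop between vowels /e/ and /e/, so it voices to [d]. /p/ is a voiceless stop between vowels /e/ and /a/, so it voices to [b]. /p/ is a voiceless stop between vowels /a/ and /o/, so it voices to [b]. /kapuketepapoerudx/ → kabugedebaboerudx.
Rule 5 (final cluster simplification): /x/ is the second consonant of a word-final cluster /dx/, so it deletes. /kabugedebaboerudx/ → kabugedebaboerud.

kabugedebaboerud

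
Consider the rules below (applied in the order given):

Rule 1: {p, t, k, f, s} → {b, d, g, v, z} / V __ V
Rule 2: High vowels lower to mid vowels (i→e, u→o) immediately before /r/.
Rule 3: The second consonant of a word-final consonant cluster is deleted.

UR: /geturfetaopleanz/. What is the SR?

Rule 1 (intervocalic voicing): /t/ is a voiceless obstruent between vowels /e/ and /u/, so it voices to [d]. /t/ is a voiceless obstruent between vowels /e/ and /a/, so it voices to [d]. /geturfetaopleanz/ → gedurfedaopleanz.
Rule 2 (pre-rhotic lowering): /u/ is a high vowel immediately before /r/, so it lowers to [o]. /gedurfedaopleanz/ → gedorfedaopleanz.
Rule 3 (final cluster simplification): /z/ is the second consonant of a word-final cluster /nz/, so it deletes. /gedorfedaopleanz/ → gedorfedaoplean.

gedorfedaoplean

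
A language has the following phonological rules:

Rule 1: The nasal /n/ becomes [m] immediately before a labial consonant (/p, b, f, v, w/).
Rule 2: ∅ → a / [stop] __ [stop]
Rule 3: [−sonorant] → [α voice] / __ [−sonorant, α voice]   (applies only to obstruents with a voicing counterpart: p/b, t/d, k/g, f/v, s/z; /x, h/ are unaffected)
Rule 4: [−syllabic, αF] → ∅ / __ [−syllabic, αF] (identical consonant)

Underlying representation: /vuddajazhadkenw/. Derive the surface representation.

vudadajashadakemw

Rule 1 (nasal place assimilation): /n/ precedes the labial consonant /w/, so it assimilates in place to [m]. /vuddajazhadkenw/ → vuddajazhadkemw.
Rule 2 (stop-cluster a-epenthesis): /d/ and /d/ form a stop–stop cluster, so [a] is inserted between them. /d/ and /k/ form a stop–stop cluster, so [a] is inserted between them. /vuddajazhadkemw/ → vudadajazhadakemw.
Rule 3 (regressive voicing assimilation): /z/ precedes the voiceless obstruent /h/, so it devoices to [s] by assimilation. /vudadajazhadakemw/ → vudadajashadakemw.
Rule 4 (degemination): no segment meets the environment; /vudadajashadakemw/ is unchanged.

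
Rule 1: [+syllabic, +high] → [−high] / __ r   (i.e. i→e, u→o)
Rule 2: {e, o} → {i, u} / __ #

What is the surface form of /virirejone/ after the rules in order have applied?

Rule 1 (pre-rhotic lowering): /i/ is a high vowel immediately before /r/, so it lowers to [e]. /i/ is a high vowel immediately before /r/, so it lowers to [e]. /virirejone/ → vererejone.
Rule 2 (final vowel raising): /e/ is a mid vowel in word-final position, so it raises to [i]. /vererejone/ → vererejoni.

vererejoni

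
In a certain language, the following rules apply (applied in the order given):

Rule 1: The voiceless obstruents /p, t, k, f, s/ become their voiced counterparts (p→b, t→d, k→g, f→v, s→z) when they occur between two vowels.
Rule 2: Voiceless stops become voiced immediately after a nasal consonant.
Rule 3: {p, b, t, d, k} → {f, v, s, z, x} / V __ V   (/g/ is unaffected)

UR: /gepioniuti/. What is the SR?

Rule 1 (intervocalic voicing): /p/ is a voiceless obstruent between vowels /e/ and /i/, so it voices to [b]. /t/ is a voiceless obstruent between vowels /u/ and /i/, so it voices to [d]. /gepioniuti/ → gebioniudi.
Rule 2 (post-nasal voicing): no segment meets the environment; /gebioniudi/ is unchanged.
Rule 3 (intervocalic spirantization): /b/ is a stop between vowels /e/ and /i/, so it spirantizes to the fricative [v]. /d/ is a stop between vowels /u/ and /i/, so it spirantizes to the fricative [z]. /gebioniudi/ → gevioniuzi.

gevioniuzi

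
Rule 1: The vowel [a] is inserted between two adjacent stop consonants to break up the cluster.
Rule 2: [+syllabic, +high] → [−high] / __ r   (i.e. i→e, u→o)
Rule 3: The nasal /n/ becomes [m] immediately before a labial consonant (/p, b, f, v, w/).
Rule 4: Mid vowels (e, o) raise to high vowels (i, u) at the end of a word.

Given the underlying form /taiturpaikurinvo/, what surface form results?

Rule 1 (stop-cluster a-epenthesis): no segment meets the environment; /taiturpaikurinvo/ is unchanged.
Rule 2 (pre-rhotic lowering): /u/ is a high vowel immediately before /r/, so it lowers to [o]. /u/ is a high vowel immediately before /r/, so it lowers to [o]. /taiturpaikurinvo/ → taitorpaikorinvo.
Rule 3 (nasal place assimilation): /n/ precedes the labial consonant /v/, so it assimilates in place to [m]. /taitorpaikorinvo/ → taitorpaikorimvo.
Rule 4 (final vowel raising): /o/ is a mid vowel in word-final position, so it raises to [u]. /taitorpaikorimvo/ → taitorpaikorimvu.

taitorpaikorimvu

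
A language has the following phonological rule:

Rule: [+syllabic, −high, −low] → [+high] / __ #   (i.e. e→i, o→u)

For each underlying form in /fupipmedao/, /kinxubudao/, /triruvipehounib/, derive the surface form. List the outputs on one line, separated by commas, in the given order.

/fupipmedao/: /o/ is a mid vowel in word-final position, so it raises to [u]. → [fupipmedau].
/kinxubudao/: /o/ is a mid vowel in word-final position, so it raises to [u]. → [kinxubudau].
/triruvipehounib/: the rule's environment is not met; surfaces unchanged as [triruvipehounib].

fupipmedau, kinxubudau, triruvipehounib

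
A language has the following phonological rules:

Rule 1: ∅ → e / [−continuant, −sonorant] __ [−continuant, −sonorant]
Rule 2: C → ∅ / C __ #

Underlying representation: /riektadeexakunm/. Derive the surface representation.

rieketadeexakun

Rule 1 (stop-cluster e-epenthesis): /k/ and /t/ form a stop–stop cluster, so [e] is inserted between them. /riektadeexakunm/ → rieketadeexakunm.
Rule 2 (final cluster simplification): /m/ is the second consonant of a word-final cluster /nm/, so it deletes. /rieketadeexakunm/ → rieketadeexakun.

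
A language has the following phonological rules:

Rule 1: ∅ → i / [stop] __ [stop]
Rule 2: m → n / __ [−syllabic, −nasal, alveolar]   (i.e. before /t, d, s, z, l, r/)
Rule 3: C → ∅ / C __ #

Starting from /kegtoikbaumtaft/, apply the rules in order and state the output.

kegitoikibauntaf

Rule 1 (stop-cluster i-epenthesis): /g/ and /t/ form a stop–stop cluster, so [i] is inserted between them. /k/ and /b/ form a stop–stop cluster, so [i] is inserted between them. /kegtoikbaumtaft/ → kegitoikibaumtaft.
Rule 2 (nasal place assimilation): /m/ precedes the alveolar consonant /t/, so it assimilates in place to [n]. /kegitoikibaumtaft/ → kegitoikibauntaft.
Rule 3 (final cluster simplification): /t/ is the second consonant of a word-final cluster /ft/, so it deletes. /kegitoikibauntaft/ → kegitoikibauntaf.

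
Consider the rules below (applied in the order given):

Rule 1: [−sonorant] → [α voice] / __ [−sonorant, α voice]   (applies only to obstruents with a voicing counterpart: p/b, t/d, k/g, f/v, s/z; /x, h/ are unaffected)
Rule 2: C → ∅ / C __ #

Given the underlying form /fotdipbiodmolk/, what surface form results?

foddibbiodmol

Rule 1 (regressive voicing assimilation): /t/ precedes the voiced obstruent /d/, so it voices to [d] by assimilation. /p/ precedes the voiced obstruent /b/, so it voices to [b] by assimilation. /fotdipbiodmolk/ → foddibbiodmolk.
Rule 2 (final cluster simplification): /k/ is the second consonant of a word-final cluster /lk/, so it deletes. /foddibbiodmolk/ → foddibbiodmol.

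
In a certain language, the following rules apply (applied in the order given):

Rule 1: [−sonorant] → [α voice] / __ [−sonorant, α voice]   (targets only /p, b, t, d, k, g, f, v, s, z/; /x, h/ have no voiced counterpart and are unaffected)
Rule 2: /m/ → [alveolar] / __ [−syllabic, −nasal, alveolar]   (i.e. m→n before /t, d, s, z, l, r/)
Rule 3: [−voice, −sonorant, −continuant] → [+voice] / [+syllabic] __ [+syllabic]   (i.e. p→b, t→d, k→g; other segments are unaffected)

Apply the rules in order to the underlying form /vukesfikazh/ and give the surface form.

Rule 1 (regressive voicing assimilation): /z/ precedes the voiceless obstruent /h/, so it devoices to [s] by assimilation. /vukesfikazh/ → vukesfikash.
Rule 2 (nasal place assimilation): no segment meets the environment; /vukesfikash/ is unchanged.
Rule 3 (intervocalic voicing): /k/ is a voiceless stop between vowels /u/ and /e/, so it voices to [g]. /k/ is a voiceless stop between vowels /i/ and /a/, so it voices to [g]. /vukesfikash/ → vugesfigash.

vugesfigash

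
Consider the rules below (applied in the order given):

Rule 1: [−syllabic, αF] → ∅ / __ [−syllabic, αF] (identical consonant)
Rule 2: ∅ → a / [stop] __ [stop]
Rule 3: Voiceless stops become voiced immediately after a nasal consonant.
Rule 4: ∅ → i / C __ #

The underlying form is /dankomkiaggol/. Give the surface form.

dangomgiagoli

Rule 1 (degemination): /gg/ is a geminate; the first /g/ deletes. /dankomkiaggol/ → dankomkiagol.
Rule 2 (stop-cluster a-epenthesis): no segment meets the environment; /dankomkiagol/ is unchanged.
Rule 3 (post-nasal voicing): /k/ is a voiceless stop immediately after the nasal /n/, so it voices to [g]. /k/ is a voiceless stop immediately after the nasal /m/, so it voices to [g]. /dankomkiagol/ → dangomgiagol.
Rule 4 (final i-epenthesis): the form ends in the consonant /l/, so [i] is inserted word-finally. /dangomgiagol/ → dangomgiagoli.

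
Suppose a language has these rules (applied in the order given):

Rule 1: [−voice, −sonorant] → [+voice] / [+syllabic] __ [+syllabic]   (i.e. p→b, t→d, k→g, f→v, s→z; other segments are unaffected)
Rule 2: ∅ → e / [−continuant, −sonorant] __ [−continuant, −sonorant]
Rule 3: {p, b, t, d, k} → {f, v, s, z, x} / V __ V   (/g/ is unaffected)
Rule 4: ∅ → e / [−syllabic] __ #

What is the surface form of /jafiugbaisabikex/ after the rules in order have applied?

Rule 1 (intervocalic voicing): /f/ is a voiceless obstruent between vowels /a/ and /i/, so it voices to [v]. /s/ is a voiceless obstruent between vowels /i/ and /a/, so it voices to [z]. /k/ is a voiceless obstruent between vowels /i/ and /e/, so it voices to [g]. /jafiugbaisabikex/ → javiugbaizabigex.
Rule 2 (stop-cluster e-epenthesis): /g/ and /b/ form a stop–stop cluster, so [e] is inserted between them. /javiugbaizabigex/ → javiugebaizabigex.
Rule 3 (intervocalic spirantization): /b/ is a stop between vowels /e/ and /a/, so it spirantizes to the fricative [v]. /b/ is a stop between vowels /a/ and /i/, so it spirantizes to the fricative [v]. /javiugebaizabigex/ → javiugevaizavigex.
Rule 4 (final e-epenthesis): the form ends in the consonant /x/, so [e] is inserted word-finally. /javiugevaizavigex/ → javiugevaizavigexe.

javiugevaizavigexe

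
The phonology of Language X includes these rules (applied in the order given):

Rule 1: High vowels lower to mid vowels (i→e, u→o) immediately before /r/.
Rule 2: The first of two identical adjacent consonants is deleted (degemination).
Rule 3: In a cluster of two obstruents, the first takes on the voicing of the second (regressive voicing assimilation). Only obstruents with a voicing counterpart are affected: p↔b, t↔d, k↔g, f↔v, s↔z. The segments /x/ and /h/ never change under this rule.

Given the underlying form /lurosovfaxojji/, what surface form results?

Rule 1 (pre-rhotic lowering): /u/ is a high vowel immediately before /r/, so it lowers to [o]. /lurosovfaxojji/ → lorosovfaxojji.
Rule 2 (degemination): /jj/ is a geminate; the first /j/ deletes. /lorosovfaxojji/ → lorosovfaxoji.
Rule 3 (regressive voicing assimilation): /v/ precedes the voiceless obstruent /f/, so it devoices to [f] by assimilation. /lorosovfaxoji/ → lorosoffaxoji.

lorosoffaxoji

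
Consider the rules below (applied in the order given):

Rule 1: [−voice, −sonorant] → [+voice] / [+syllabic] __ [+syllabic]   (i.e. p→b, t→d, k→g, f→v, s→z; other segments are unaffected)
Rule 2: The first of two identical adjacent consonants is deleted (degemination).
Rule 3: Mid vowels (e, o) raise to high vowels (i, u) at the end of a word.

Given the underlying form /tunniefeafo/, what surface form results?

tunieveavu

Rule 1 (intervocalic voicing): /f/ is a voiceless obstruent between vowels /e/ and /e/, so it voices to [v]. /f/ is a voiceless obstruent between vowels /a/ and /o/, so it voices to [v]. /tunniefeafo/ → tunnieveavo.
Rule 2 (degemination): /nn/ is a geminate; the first /n/ deletes. /tunnieveavo/ → tunieveavo.
Rule 3 (final vowel raising): /o/ is a mid vowel in word-final position, so it raises to [u]. /tunieveavo/ → tunieveavu.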